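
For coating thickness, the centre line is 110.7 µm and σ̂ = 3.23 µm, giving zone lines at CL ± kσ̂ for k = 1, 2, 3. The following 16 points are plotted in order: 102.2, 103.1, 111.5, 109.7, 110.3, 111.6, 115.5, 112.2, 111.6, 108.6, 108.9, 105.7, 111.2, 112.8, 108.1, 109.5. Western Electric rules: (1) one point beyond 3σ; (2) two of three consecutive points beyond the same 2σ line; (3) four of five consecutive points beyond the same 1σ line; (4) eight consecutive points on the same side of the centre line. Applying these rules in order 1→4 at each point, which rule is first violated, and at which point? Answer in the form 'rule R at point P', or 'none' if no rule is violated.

Zone of each point (C = within 1σ̂, B = 1σ̂–2σ̂, A = 2σ̂–3σ̂, * = beyond 3σ̂; sign = side of CL): 1:-A, 2:-A, 3:+C, 4:-C, 5:-C, 6:+C, 7:+B, 8:+C, 9:+C, 10:-C, 11:-C, 12:-B, 13:+C, 14:+C, 15:-C, 16:-C
Rule 2 (two of three consecutive points beyond the same 2σ limit) is satisfied at point 2.

rule 2 at point 2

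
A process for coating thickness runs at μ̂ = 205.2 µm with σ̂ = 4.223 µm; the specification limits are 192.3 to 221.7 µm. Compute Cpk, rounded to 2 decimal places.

Cpu = (USL − μ̂) / (3σ̂) = (221.7 − 205.2) / (3 × 4.223) = 1.3024; Cpl = (μ̂ − LSL) / (3σ̂) = (205.2 − 192.3) / (3 × 4.223) = 1.0182; Cpk = min(Cpu, Cpl) = 1.0182

1.02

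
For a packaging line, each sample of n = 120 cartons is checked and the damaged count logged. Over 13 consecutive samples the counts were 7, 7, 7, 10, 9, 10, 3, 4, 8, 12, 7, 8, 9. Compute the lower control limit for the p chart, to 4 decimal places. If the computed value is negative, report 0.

0.0000

p̄ = Σdᵢ / (k·n) = 101 / (13 × 120) = 0.06474
LCL = p̄ − 3·√(p̄(1−p̄)/n) = 0.06474 − 3 × 0.02246 = -0.00265 → 0 (negative, so LCL = 0)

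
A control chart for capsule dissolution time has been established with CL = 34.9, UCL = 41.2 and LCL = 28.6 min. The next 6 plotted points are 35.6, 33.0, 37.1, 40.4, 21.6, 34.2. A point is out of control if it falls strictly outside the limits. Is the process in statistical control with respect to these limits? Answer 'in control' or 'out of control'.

Compare each point to [28.6, 41.2]: sample 5 = 21.6 < LCL.

out of control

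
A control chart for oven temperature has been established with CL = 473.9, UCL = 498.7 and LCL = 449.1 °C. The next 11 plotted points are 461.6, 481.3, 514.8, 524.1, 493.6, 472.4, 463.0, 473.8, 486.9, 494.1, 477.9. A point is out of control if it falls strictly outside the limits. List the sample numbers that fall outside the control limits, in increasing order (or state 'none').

3, 4

Compare each point to [449.1, 498.7]: sample 3 = 514.8 > UCL; sample 4 = 524.1 > UCL.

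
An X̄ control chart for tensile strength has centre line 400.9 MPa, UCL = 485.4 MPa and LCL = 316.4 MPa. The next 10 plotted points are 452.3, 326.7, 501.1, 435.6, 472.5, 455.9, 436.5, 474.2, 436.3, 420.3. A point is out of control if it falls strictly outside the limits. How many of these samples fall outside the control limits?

Compare each point to [316.4, 485.4]: sample 3 = 501.1 > UCL.

1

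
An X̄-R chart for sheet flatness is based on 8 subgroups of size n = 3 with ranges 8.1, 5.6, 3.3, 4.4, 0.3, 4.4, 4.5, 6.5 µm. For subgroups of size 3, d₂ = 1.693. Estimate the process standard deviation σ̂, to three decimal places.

2.739

R̄ = (8.1 + 5.6 + 3.3 + 4.4 + 0.3 + 4.4 + 4.5 + 6.5) / 8 = 4.6375
σ̂ = R̄ / d₂ = 4.6375 / 1.693 = 2.7392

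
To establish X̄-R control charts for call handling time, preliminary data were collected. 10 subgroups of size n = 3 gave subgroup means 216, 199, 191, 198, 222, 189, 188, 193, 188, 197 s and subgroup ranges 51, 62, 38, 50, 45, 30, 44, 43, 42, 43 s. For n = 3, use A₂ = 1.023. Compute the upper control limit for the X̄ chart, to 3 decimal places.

X̄̄ = (216 + 199 + 191 + 198 + 222 + 189 + 188 + 193 + 188 + 197) / 10 = 1981.0000 / 10 = 198.1000
R̄ = (51 + 62 + 38 + 50 + 45 + 30 + 44 + 43 + 42 + 43) / 10 = 448.0000 / 10 = 44.8000
UCL = X̄̄ + A₂·R̄ = 198.1000 + 1.023 × 44.8000 = 243.9304

243.930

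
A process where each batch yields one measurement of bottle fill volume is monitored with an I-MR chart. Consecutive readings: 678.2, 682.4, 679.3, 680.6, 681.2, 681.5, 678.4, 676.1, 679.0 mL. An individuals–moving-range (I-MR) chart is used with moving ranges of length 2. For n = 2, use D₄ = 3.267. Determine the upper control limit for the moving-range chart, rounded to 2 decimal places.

7.27

Moving ranges: 4.2, 3.1, 1.3, 0.6, 0.3, 3.1, 2.3, 2.9; M̄R̄ = 17.8000 / 8 = 2.2250
UCL_MR = D₄·M̄R̄ = 3.267 × 2.2250 = 7.2691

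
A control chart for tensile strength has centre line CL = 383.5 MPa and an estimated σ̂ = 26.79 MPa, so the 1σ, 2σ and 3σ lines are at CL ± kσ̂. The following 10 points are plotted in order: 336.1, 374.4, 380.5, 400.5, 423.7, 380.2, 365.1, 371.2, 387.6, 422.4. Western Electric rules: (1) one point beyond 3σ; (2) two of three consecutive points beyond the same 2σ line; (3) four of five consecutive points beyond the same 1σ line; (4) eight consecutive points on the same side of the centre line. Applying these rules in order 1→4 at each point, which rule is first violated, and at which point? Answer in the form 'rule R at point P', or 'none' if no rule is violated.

none

Zone of each point (C = within 1σ̂, B = 1σ̂–2σ̂, A = 2σ̂–3σ̂, * = beyond 3σ̂; sign = side of CL): 1:-B, 2:-C, 3:-C, 4:+C, 5:+B, 6:-C, 7:-C, 8:-C, 9:+C, 10:+B
No rule fires across all 10 points.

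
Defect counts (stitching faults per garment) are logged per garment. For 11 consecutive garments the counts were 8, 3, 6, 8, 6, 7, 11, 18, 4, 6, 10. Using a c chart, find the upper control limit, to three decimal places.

16.346

c̄ = (8 + 3 + 6 + 8 + 6 + 7 + 11 + 18 + 4 + 6 + 10) / 11 = 87 / 11 = 7.9091
UCL = c̄ + 3√c̄ = 7.9091 + 3 × √7.9091 = 7.9091 + 3 × 2.8123 = 16.3460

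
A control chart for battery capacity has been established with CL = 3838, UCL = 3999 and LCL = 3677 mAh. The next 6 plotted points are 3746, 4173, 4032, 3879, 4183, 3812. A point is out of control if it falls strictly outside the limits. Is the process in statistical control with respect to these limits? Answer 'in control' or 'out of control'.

out of control

Compare each point to [3677, 3999]: sample 2 = 4173 > UCL; sample 3 = 4032 > UCL; sample 5 = 4183 > UCL.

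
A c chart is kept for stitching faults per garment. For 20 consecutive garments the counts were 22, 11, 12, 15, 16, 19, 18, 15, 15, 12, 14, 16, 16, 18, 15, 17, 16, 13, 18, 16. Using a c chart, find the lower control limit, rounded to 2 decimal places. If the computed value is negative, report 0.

c̄ = (22 + 11 + 12 + 15 + 16 + 19 + 18 + 15 + 15 + 12 + 14 + 16 + 16 + 18 + 15 + 17 + 16 + 13 + 18 + 16) / 20 = 314 / 20 = 15.7000
LCL = c̄ − 3√c̄ = 15.7000 − 3 × 3.9623 = 3.8130

3.81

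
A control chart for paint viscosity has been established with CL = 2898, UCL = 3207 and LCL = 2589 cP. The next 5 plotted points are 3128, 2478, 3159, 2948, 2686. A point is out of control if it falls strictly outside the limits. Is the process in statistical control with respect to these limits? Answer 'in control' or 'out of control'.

Compare each point to [2589, 3207]: sample 2 = 2478 < LCL.

out of control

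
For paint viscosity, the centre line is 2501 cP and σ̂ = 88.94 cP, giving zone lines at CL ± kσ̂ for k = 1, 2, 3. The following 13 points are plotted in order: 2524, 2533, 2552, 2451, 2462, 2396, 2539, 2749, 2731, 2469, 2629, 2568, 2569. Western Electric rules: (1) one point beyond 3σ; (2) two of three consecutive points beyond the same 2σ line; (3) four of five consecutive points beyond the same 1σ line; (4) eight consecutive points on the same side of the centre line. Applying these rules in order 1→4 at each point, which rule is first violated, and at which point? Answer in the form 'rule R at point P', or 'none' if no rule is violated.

rule 2 at point 9

Zone of each point (C = within 1σ̂, B = 1σ̂–2σ̂, A = 2σ̂–3σ̂, * = beyond 3σ̂; sign = side of CL): 1:+C, 2:+C, 3:+C, 4:-C, 5:-C, 6:-B, 7:+C, 8:+A, 9:+A, 10:-C, 11:+B, 12:+C, 13:+C
Rule 2 (two of three consecutive points beyond the same 2σ limit) is satisfied at point 9.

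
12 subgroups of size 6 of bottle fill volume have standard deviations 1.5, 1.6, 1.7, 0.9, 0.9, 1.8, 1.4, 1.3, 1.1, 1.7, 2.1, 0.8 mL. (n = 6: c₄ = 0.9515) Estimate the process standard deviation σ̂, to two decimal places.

s̄ = (1.5 + 1.6 + 1.7 + 0.9 + 0.9 + 1.8 + 1.4 + 1.3 + 1.1 + 1.7 + 2.1 + 0.8) / 12 = 1.4000
σ̂ = s̄ / c₄ = 1.4000 / 0.9515 = 1.4714

1.47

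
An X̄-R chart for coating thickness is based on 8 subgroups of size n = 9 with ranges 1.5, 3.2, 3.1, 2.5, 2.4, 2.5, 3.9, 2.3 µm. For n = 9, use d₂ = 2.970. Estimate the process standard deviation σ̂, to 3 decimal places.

R̄ = (1.5 + 3.2 + 3.1 + 2.5 + 2.4 + 2.5 + 3.9 + 2.3) / 8 = 2.6750
σ̂ = R̄ / d₂ = 2.6750 / 2.970 = 0.9007

0.901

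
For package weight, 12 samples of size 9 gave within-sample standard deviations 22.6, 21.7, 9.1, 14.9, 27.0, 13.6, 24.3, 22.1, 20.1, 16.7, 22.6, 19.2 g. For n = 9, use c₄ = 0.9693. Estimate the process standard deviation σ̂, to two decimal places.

s̄ = (22.6 + 21.7 + 9.1 + 14.9 + 27.0 + 13.6 + 24.3 + 22.1 + 20.1 + 16.7 + 22.6 + 19.2) / 12 = 19.4917
σ̂ = s̄ / c₄ = 19.4917 / 0.9693 = 20.1090

20.11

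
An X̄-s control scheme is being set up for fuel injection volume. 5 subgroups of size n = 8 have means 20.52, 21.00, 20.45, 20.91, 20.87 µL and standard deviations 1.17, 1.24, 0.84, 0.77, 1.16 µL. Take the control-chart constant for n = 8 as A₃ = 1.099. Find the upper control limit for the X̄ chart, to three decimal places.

21.889

X̄̄ = (20.52 + 21.00 + 20.45 + 20.91 + 20.87) / 5 = 20.7500
s̄ = (1.17 + 1.24 + 0.84 + 0.77 + 1.16) / 5 = 1.0360
UCL = X̄̄ + A₃·s̄ = 20.7500 + 1.099 × 1.0360 = 21.8886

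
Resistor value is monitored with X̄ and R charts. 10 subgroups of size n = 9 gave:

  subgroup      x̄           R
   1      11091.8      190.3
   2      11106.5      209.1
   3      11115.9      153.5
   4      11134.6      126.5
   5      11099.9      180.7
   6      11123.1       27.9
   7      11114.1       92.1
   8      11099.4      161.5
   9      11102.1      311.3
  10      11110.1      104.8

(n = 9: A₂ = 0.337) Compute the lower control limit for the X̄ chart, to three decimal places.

11057.256

X̄̄ = (11091.8 + 11106.5 + 11115.9 + 11134.6 + 11099.9 + 11123.1 + 11114.1 + 11099.4 + 11102.1 + 11110.1) / 10 = 111097.5000 / 10 = 11109.7500
R̄ = (190.3 + 209.1 + 153.5 + 126.5 + 180.7 + 27.9 + 92.1 + 161.5 + 311.3 + 104.8) / 10 = 1557.7000 / 10 = 155.7700
LCL = X̄̄ − A₂·R̄ = 11109.7500 − 0.337 × 155.7700 = 11057.2555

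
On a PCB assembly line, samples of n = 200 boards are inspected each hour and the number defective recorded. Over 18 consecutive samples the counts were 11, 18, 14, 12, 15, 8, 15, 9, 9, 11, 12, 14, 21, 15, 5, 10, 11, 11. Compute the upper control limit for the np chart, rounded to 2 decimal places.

p̄ = Σdᵢ / (k·n) = 221 / (18 × 200) = 0.06139
UCL = np̄ + 3·√(np̄(1−p̄)) = 12.2778 + 3 × √(12.2778×0.93861) = 12.2778 + 3 × 3.3947 = 22.4619

22.46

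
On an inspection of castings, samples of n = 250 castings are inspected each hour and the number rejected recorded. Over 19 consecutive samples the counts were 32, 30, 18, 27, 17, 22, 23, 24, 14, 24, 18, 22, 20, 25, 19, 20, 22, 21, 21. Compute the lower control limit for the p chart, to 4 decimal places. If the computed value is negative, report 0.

p̄ = Σdᵢ / (k·n) = 419 / (19 × 250) = 0.08821
LCL = p̄ − 3·√(p̄(1−p̄)/n) = 0.08821 − 3 × 0.01794 = 0.03440

0.0344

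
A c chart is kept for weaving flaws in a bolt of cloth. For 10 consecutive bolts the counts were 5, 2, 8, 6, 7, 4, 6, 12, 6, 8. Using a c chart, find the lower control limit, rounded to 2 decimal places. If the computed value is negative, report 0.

c̄ = (5 + 2 + 8 + 6 + 7 + 4 + 6 + 12 + 6 + 8) / 10 = 64 / 10 = 6.4000
LCL = c̄ − 3√c̄ = 6.4000 − 3 × 2.5298 = -1.1895 → 0 (cannot be negative)

0.00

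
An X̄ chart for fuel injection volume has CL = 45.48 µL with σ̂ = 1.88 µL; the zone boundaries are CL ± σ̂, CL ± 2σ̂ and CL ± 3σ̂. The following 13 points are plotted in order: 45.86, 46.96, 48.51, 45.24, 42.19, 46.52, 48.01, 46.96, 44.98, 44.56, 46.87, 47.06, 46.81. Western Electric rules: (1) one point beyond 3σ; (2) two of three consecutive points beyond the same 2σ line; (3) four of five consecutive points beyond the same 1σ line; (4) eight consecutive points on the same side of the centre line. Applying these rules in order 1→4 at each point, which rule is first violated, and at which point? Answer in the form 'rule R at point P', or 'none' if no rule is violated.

none

Zone of each point (C = within 1σ̂, B = 1σ̂–2σ̂, A = 2σ̂–3σ̂, * = beyond 3σ̂; sign = side of CL): 1:+C, 2:+C, 3:+B, 4:-C, 5:-B, 6:+C, 7:+B, 8:+C, 9:-C, 10:-C, 11:+C, 12:+C, 13:+C
No rule fires across all 13 points.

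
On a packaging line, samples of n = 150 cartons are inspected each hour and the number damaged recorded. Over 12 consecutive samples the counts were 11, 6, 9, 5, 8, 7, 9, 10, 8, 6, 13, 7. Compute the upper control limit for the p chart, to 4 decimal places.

0.1108

p̄ = Σdᵢ / (k·n) = 99 / (12 × 150) = 0.05500
UCL = p̄ + 3·√(p̄(1−p̄)/n) = 0.05500 + 3 × √(0.05500×0.94500/150) = 0.05500 + 3 × 0.01861 = 0.11084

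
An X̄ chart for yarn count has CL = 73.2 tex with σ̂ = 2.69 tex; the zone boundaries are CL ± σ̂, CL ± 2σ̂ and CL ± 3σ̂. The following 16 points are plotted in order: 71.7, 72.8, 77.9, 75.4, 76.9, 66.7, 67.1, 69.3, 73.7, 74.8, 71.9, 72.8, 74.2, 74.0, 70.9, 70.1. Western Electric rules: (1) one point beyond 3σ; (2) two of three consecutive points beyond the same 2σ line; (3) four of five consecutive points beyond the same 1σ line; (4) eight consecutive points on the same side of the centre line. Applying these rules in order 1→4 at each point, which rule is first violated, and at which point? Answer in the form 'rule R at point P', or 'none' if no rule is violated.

Zone of each point (C = within 1σ̂, B = 1σ̂–2σ̂, A = 2σ̂–3σ̂, * = beyond 3σ̂; sign = side of CL): 1:-C, 2:-C, 3:+B, 4:+C, 5:+B, 6:-A, 7:-A, 8:-B, 9:+C, 10:+C, 11:-C, 12:-C, 13:+C, 14:+C, 15:-C, 16:-B
Rule 2 (two of three consecutive points beyond the same 2σ limit) is satisfied at point 7.

rule 2 at point 7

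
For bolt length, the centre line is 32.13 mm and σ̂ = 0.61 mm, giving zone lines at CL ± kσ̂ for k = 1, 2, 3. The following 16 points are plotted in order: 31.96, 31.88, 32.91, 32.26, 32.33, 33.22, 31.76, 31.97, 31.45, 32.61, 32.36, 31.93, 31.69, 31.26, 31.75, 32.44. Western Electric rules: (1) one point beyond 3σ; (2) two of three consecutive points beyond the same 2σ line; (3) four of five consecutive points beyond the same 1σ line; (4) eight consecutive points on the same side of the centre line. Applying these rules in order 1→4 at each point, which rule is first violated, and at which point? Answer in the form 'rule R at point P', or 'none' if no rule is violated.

Zone of each point (C = within 1σ̂, B = 1σ̂–2σ̂, A = 2σ̂–3σ̂, * = beyond 3σ̂; sign = side of CL): 1:-C, 2:-C, 3:+B, 4:+C, 5:+C, 6:+B, 7:-C, 8:-C, 9:-B, 10:+C, 11:+C, 12:-C, 13:-C, 14:-B, 15:-C, 16:+C
No rule fires across all 16 points.

none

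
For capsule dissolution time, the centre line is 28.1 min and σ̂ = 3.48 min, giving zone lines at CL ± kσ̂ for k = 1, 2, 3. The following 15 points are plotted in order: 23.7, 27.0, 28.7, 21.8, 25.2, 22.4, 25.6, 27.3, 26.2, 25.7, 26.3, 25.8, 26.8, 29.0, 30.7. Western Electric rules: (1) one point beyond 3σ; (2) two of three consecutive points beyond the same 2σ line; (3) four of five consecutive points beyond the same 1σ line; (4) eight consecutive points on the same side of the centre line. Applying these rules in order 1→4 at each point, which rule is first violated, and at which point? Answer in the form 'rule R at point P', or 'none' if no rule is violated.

rule 4 at point 11

Zone of each point (C = within 1σ̂, B = 1σ̂–2σ̂, A = 2σ̂–3σ̂, * = beyond 3σ̂; sign = side of CL): 1:-B, 2:-C, 3:+C, 4:-B, 5:-C, 6:-B, 7:-C, 8:-C, 9:-C, 10:-C, 11:-C, 12:-C, 13:-C, 14:+C, 15:+C
Rule 4 (eight consecutive points on the same side of the centre line) is satisfied at point 11.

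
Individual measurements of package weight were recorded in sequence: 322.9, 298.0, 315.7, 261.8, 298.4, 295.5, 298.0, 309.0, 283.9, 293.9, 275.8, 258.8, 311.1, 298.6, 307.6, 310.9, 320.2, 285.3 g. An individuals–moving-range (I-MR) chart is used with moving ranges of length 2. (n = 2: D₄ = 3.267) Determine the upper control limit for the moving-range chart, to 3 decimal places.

65.532

Moving ranges: 24.9, 17.7, 53.9, 36.6, 2.9, 2.5, 11.0, 25.1, 10.0, 18.1, 17.0, 52.3, 12.5, 9.0, 3.3, 9.3, 34.9; M̄R̄ = 341.0000 / 17 = 20.0588
UCL_MR = D₄·M̄R̄ = 3.267 × 20.0588 = 65.5322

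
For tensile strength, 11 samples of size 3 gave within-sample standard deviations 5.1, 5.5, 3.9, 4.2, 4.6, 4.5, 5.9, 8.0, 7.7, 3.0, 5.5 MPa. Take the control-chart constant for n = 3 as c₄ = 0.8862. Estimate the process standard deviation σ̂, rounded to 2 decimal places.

5.94

s̄ = (5.1 + 5.5 + 3.9 + 4.2 + 4.6 + 4.5 + 5.9 + 8.0 + 7.7 + 3.0 + 5.5) / 11 = 5.2636
σ̂ = s̄ / c₄ = 5.2636 / 0.8862 = 5.9396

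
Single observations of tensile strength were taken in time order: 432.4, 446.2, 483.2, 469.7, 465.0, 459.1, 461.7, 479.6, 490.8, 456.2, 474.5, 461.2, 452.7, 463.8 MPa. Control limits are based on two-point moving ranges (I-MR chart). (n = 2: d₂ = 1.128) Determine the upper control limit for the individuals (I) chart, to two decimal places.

X̄ = (432.4 + 446.2 + 483.2 + 469.7 + 465.0 + 459.1 + 461.7 + 479.6 + 490.8 + 456.2 + 474.5 + 461.2 + 452.7 + 463.8) / 14 = 464.0071
Moving ranges: 13.8, 37.0, 13.5, 4.7, 5.9, 2.6, 17.9, 11.2, 34.6, 18.3, 13.3, 8.5, 11.1; M̄R̄ = 192.4000 / 13 = 14.8000
UCL = X̄ + 3·M̄R̄/d₂ = 464.0071 + 3 × 14.8000 / 1.128 = 503.3688

503.37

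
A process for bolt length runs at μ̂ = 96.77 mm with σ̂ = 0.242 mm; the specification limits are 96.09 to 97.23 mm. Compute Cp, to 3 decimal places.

0.785

Cp = (USL − LSL) / (6σ̂) = (97.23 − 96.09) / (6 × 0.242) = 1.1400 / 1.4520 = 0.7851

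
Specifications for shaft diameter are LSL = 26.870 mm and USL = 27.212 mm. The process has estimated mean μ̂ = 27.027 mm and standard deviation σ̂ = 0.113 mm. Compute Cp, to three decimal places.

0.504

Cp = (USL − LSL) / (6σ̂) = (27.212 − 26.870) / (6 × 0.113) = 0.3420 / 0.6780 = 0.5044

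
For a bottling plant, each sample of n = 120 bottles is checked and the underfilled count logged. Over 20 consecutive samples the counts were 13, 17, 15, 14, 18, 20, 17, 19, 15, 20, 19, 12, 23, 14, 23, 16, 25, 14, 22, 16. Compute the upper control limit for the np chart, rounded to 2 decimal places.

p̄ = Σdᵢ / (k·n) = 352 / (20 × 120) = 0.14667
UCL = np̄ + 3·√(np̄(1−p̄)) = 17.6000 + 3 × √(17.6000×0.85333) = 17.6000 + 3 × 3.8754 = 29.2262

29.23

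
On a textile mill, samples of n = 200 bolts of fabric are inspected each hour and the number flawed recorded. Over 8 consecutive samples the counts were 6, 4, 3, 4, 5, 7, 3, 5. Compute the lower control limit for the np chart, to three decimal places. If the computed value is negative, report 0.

p̄ = Σdᵢ / (k·n) = 37 / (8 × 200) = 0.02312
LCL = np̄ − 3·√(np̄(1−p̄)) = 4.6250 − 3 × 2.1256 = -1.7517 → 0 (negative, so LCL = 0)

0.000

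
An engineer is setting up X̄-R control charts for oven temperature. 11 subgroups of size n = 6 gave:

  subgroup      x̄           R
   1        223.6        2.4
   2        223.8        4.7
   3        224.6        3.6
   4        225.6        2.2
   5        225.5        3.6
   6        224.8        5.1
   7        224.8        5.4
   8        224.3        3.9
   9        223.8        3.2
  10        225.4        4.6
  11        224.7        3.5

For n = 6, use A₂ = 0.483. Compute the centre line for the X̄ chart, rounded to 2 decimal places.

X̄̄ = (223.6 + 223.8 + 224.6 + 225.6 + 225.5 + 224.8 + 224.8 + 224.3 + 223.8 + 225.4 + 224.7) / 11 = 2470.9000 / 11 = 224.6273
CL = X̄̄ = 224.6273

224.63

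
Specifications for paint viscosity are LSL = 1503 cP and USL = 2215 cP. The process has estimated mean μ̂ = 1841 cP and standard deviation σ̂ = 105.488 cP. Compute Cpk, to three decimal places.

Cpu = (USL − μ̂) / (3σ̂) = (2215 − 1841) / (3 × 105.488) = 1.1818; Cpl = (μ̂ − LSL) / (3σ̂) = (1841 − 1503) / (3 × 105.488) = 1.0681; Cpk = min(Cpu, Cpl) = 1.0681

1.068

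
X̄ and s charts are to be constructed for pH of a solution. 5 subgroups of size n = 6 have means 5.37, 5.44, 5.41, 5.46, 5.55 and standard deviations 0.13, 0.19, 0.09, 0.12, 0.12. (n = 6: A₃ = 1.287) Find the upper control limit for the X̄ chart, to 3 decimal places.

5.613

X̄̄ = (5.37 + 5.44 + 5.41 + 5.46 + 5.55) / 5 = 5.4460
s̄ = (0.13 + 0.19 + 0.09 + 0.12 + 0.12) / 5 = 0.1300
UCL = X̄̄ + A₃·s̄ = 5.4460 + 1.287 × 0.1300 = 5.6133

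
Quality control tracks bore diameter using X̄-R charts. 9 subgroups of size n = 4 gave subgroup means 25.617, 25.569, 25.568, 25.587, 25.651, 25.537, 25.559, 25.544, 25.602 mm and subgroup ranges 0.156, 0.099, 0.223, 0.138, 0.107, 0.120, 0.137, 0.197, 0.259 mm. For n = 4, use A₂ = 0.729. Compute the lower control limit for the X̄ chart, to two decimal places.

25.47

X̄̄ = (25.617 + 25.569 + 25.568 + 25.587 + 25.651 + 25.537 + 25.559 + 25.544 + 25.602) / 9 = 230.2340 / 9 = 25.5816
R̄ = (0.156 + 0.099 + 0.223 + 0.138 + 0.107 + 0.120 + 0.137 + 0.197 + 0.259) / 9 = 1.4360 / 9 = 0.1596
LCL = X̄̄ − A₂·R̄ = 25.5816 − 0.729 × 0.1596 = 25.4652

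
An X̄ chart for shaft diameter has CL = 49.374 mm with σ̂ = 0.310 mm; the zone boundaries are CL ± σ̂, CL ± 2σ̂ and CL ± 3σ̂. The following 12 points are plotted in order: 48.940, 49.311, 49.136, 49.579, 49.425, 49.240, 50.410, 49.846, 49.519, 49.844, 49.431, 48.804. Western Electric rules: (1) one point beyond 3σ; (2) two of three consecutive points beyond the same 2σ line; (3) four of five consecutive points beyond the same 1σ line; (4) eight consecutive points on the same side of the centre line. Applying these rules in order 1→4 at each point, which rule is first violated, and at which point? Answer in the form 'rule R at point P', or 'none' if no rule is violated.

Zone of each point (C = within 1σ̂, B = 1σ̂–2σ̂, A = 2σ̂–3σ̂, * = beyond 3σ̂; sign = side of CL): 1:-B, 2:-C, 3:-C, 4:+C, 5:+C, 6:-C, 7:+*, 8:+B, 9:+C, 10:+B, 11:+C, 12:-B
Rule 1 (one point beyond the 3σ limits) is satisfied at point 7.

rule 1 at point 7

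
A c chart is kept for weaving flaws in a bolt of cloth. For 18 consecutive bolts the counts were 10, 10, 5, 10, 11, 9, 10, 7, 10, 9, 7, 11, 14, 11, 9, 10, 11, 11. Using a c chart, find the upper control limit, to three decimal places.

c̄ = (10 + 10 + 5 + 10 + 11 + 9 + 10 + 7 + 10 + 9 + 7 + 11 + 14 + 11 + 9 + 10 + 11 + 11) / 18 = 175 / 18 = 9.7222
UCL = c̄ + 3√c̄ = 9.7222 + 3 × √9.7222 = 9.7222 + 3 × 3.1180 = 19.0764

19.076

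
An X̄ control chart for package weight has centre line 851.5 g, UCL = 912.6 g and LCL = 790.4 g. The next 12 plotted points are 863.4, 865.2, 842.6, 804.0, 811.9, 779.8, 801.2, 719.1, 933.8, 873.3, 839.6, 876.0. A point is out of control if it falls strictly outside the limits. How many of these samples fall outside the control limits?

Compare each point to [790.4, 912.6]: sample 6 = 779.8 < LCL; sample 8 = 719.1 < LCL; sample 9 = 933.8 > UCL.

3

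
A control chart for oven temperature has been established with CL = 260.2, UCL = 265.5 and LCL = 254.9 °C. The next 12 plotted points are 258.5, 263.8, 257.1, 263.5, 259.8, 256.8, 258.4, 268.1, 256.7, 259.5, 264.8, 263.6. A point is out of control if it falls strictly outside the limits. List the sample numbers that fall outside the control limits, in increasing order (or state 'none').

8

Compare each point to [254.9, 265.5]: sample 8 = 268.1 > UCL.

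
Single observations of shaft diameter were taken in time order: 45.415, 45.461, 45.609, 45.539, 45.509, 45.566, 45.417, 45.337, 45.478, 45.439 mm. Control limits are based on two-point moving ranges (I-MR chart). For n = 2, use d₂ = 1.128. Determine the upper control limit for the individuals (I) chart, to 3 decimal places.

X̄ = (45.415 + 45.461 + 45.609 + 45.539 + 45.509 + 45.566 + 45.417 + 45.337 + 45.478 + 45.439) / 10 = 45.4770
Moving ranges: 0.046, 0.148, 0.070, 0.030, 0.057, 0.149, 0.080, 0.141, 0.039; M̄R̄ = 0.7600 / 9 = 0.0844
UCL = X̄ + 3·M̄R̄/d₂ = 45.4770 + 3 × 0.0844 / 1.128 = 45.7016

45.702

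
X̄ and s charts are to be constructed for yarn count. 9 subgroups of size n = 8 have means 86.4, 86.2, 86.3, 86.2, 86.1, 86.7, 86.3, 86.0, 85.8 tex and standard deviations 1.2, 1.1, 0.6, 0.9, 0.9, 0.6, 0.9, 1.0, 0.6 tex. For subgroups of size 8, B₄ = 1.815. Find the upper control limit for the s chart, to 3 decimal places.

s̄ = (1.2 + 1.1 + 0.6 + 0.9 + 0.9 + 0.6 + 0.9 + 1.0 + 0.6) / 9 = 0.8667
UCL_s = B₄·s̄ = 1.815 × 0.8667 = 1.5730

1.573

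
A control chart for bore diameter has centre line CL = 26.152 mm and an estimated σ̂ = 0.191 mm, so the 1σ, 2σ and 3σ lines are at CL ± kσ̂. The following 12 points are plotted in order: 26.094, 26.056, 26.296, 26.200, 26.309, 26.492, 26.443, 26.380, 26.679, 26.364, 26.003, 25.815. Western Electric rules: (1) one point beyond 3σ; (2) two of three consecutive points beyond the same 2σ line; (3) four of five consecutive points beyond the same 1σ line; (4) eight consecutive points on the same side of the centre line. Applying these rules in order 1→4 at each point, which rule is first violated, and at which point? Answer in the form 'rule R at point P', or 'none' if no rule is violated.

Zone of each point (C = within 1σ̂, B = 1σ̂–2σ̂, A = 2σ̂–3σ̂, * = beyond 3σ̂; sign = side of CL): 1:-C, 2:-C, 3:+C, 4:+C, 5:+C, 6:+B, 7:+B, 8:+B, 9:+A, 10:+B, 11:-C, 12:-B
Rule 3 (four of five consecutive points beyond the same 1σ limit) is satisfied at point 9.

rule 3 at point 9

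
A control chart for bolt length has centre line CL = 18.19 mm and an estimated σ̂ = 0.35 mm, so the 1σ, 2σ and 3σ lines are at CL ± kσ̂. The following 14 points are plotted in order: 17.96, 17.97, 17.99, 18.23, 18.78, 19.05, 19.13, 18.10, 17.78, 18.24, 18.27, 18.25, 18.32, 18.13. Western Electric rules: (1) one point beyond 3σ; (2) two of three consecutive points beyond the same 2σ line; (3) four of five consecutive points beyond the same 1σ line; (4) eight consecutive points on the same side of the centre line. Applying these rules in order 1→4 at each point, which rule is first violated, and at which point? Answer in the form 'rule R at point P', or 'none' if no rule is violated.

Zone of each point (C = within 1σ̂, B = 1σ̂–2σ̂, A = 2σ̂–3σ̂, * = beyond 3σ̂; sign = side of CL): 1:-C, 2:-C, 3:-C, 4:+C, 5:+B, 6:+A, 7:+A, 8:-C, 9:-B, 10:+C, 11:+C, 12:+C, 13:+C, 14:-C
Rule 2 (two of three consecutive points beyond the same 2σ limit) is satisfied at point 7.

rule 2 at point 7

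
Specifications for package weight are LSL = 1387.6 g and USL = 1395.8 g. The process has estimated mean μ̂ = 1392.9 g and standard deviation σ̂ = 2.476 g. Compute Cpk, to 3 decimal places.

Cpu = (USL − μ̂) / (3σ̂) = (1395.8 − 1392.9) / (3 × 2.476) = 0.3904; Cpl = (μ̂ − LSL) / (3σ̂) = (1392.9 − 1387.6) / (3 × 2.476) = 0.7135; Cpk = min(Cpu, Cpl) = 0.3904

0.390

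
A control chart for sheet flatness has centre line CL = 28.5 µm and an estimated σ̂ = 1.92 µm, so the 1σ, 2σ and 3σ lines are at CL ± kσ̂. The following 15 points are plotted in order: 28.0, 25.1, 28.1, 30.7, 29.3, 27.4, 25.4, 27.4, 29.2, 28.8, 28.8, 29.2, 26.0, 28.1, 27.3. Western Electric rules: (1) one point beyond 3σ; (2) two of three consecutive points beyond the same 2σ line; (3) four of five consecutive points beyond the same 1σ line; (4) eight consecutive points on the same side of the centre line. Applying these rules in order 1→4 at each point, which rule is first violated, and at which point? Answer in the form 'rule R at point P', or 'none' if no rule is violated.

none

Zone of each point (C = within 1σ̂, B = 1σ̂–2σ̂, A = 2σ̂–3σ̂, * = beyond 3σ̂; sign = side of CL): 1:-C, 2:-B, 3:-C, 4:+B, 5:+C, 6:-C, 7:-B, 8:-C, 9:+C, 10:+C, 11:+C, 12:+C, 13:-B, 14:-C, 15:-C
No rule fires across all 15 points.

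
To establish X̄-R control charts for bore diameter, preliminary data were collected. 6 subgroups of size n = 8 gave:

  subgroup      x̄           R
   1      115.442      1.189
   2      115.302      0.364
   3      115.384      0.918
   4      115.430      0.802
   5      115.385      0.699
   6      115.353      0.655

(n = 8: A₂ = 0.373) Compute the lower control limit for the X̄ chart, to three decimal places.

115.095

X̄̄ = (115.442 + 115.302 + 115.384 + 115.430 + 115.385 + 115.353) / 6 = 692.2960 / 6 = 115.3827
R̄ = (1.189 + 0.364 + 0.918 + 0.802 + 0.699 + 0.655) / 6 = 4.6270 / 6 = 0.7712
LCL = X̄̄ − A₂·R̄ = 115.3827 − 0.373 × 0.7712 = 115.0950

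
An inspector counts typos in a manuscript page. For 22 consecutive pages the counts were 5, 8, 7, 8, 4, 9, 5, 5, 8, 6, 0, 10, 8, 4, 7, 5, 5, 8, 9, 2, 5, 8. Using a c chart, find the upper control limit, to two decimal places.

c̄ = (5 + 8 + 7 + 8 + 4 + 9 + 5 + 5 + 8 + 6 + 0 + 10 + 8 + 4 + 7 + 5 + 5 + 8 + 9 + 2 + 5 + 8) / 22 = 136 / 22 = 6.1818
UCL = c̄ + 3√c̄ = 6.1818 + 3 × √6.1818 = 6.1818 + 3 × 2.4863 = 13.6408

13.64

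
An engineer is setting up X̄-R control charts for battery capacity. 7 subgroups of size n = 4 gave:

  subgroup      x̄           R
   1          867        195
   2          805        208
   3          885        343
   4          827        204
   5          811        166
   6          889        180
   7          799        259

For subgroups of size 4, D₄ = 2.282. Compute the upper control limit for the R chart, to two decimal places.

R̄ = (195 + 208 + 343 + 204 + 166 + 180 + 259) / 7 = 1555.0000 / 7 = 222.1429
UCL_R = D₄·R̄ = 2.282 × 222.1429 = 506.9300

506.93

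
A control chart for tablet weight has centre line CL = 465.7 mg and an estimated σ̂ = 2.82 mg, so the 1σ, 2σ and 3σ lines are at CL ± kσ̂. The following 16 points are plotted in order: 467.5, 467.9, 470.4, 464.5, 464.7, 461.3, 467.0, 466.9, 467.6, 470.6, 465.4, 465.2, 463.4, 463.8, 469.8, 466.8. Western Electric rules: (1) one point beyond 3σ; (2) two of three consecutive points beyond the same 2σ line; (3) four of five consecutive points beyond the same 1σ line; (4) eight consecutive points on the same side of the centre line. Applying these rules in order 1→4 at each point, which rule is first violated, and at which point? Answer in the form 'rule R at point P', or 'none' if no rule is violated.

none

Zone of each point (C = within 1σ̂, B = 1σ̂–2σ̂, A = 2σ̂–3σ̂, * = beyond 3σ̂; sign = side of CL): 1:+C, 2:+C, 3:+B, 4:-C, 5:-C, 6:-B, 7:+C, 8:+C, 9:+C, 10:+B, 11:-C, 12:-C, 13:-C, 14:-C, 15:+B, 16:+C
No rule fires across all 16 points.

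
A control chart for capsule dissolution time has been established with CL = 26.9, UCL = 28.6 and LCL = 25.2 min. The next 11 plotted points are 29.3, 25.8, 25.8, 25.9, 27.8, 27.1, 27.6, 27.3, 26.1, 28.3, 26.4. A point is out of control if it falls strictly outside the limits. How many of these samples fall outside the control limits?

1

Compare each point to [25.2, 28.6]: sample 1 = 29.3 > UCL.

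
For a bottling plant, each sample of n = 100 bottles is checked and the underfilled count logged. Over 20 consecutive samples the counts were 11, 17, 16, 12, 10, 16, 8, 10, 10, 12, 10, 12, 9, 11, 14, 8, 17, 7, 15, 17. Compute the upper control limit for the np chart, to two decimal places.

21.88

p̄ = Σdᵢ / (k·n) = 242 / (20 × 100) = 0.12100
UCL = np̄ + 3·√(np̄(1−p̄)) = 12.1000 + 3 × √(12.1000×0.87900) = 12.1000 + 3 × 3.2613 = 21.8838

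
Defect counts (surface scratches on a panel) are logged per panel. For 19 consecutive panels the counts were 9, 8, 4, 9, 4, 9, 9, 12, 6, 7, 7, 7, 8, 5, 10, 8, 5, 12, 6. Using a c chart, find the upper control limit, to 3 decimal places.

15.919

c̄ = (9 + 8 + 4 + 9 + 4 + 9 + 9 + 12 + 6 + 7 + 7 + 7 + 8 + 5 + 10 + 8 + 5 + 12 + 6) / 19 = 145 / 19 = 7.6316
UCL = c̄ + 3√c̄ = 7.6316 + 3 × √7.6316 = 7.6316 + 3 × 2.7625 = 15.9192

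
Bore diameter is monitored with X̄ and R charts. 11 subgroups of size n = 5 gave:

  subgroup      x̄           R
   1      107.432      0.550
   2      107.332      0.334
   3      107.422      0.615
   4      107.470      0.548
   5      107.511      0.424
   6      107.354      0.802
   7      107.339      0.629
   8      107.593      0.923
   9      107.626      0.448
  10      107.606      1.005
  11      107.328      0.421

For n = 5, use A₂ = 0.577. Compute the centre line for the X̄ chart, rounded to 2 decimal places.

107.46

X̄̄ = (107.432 + 107.332 + 107.422 + 107.470 + 107.511 + 107.354 + 107.339 + 107.593 + 107.626 + 107.606 + 107.328) / 11 = 1182.0130 / 11 = 107.4557
CL = X̄̄ = 107.4557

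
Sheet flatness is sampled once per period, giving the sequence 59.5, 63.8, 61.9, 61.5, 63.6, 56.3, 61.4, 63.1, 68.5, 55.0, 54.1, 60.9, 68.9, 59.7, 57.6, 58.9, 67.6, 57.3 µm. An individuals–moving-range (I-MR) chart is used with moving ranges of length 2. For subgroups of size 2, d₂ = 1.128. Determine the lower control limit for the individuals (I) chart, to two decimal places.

47.17

X̄ = (59.5 + 63.8 + 61.9 + 61.5 + 63.6 + 56.3 + 61.4 + 63.1 + 68.5 + 55.0 + 54.1 + 60.9 + 68.9 + 59.7 + 57.6 + 58.9 + 67.6 + 57.3) / 18 = 61.0889
Moving ranges: 4.3, 1.9, 0.4, 2.1, 7.3, 5.1, 1.7, 5.4, 13.5, 0.9, 6.8, 8.0, 9.2, 2.1, 1.3, 8.7, 10.3; M̄R̄ = 89.0000 / 17 = 5.2353
LCL = X̄ − 3·M̄R̄/d₂ = 61.0889 − 3 × 5.2353 / 1.128 = 47.1652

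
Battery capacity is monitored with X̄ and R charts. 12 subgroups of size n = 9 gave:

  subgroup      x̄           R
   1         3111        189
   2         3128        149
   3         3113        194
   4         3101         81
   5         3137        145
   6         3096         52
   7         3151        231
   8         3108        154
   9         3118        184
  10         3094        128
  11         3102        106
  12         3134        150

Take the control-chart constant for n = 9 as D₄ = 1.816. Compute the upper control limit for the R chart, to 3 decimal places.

266.801

R̄ = (189 + 149 + 194 + 81 + 145 + 52 + 231 + 154 + 184 + 128 + 106 + 150) / 12 = 1763.0000 / 12 = 146.9167
UCL_R = D₄·R̄ = 1.816 × 146.9167 = 266.8007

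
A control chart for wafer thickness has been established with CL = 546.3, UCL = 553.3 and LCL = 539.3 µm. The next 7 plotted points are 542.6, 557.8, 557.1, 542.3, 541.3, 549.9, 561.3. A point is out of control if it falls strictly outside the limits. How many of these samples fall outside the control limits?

3

Compare each point to [539.3, 553.3]: sample 2 = 557.8 > UCL; sample 3 = 557.1 > UCL; sample 7 = 561.3 > UCL.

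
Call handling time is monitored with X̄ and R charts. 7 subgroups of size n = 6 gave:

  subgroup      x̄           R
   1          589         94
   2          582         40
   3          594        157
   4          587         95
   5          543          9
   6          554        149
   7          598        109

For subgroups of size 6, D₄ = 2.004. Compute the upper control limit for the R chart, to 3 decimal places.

R̄ = (94 + 40 + 157 + 95 + 9 + 149 + 109) / 7 = 653.0000 / 7 = 93.2857
UCL_R = D₄·R̄ = 2.004 × 93.2857 = 186.9446

186.945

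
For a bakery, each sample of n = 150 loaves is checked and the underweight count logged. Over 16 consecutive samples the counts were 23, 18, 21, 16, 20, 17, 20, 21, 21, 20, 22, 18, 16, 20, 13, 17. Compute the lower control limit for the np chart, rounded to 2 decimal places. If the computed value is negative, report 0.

p̄ = Σdᵢ / (k·n) = 303 / (16 × 150) = 0.12625
LCL = np̄ − 3·√(np̄(1−p̄)) = 18.9375 − 3 × 4.0678 = 6.7342

6.73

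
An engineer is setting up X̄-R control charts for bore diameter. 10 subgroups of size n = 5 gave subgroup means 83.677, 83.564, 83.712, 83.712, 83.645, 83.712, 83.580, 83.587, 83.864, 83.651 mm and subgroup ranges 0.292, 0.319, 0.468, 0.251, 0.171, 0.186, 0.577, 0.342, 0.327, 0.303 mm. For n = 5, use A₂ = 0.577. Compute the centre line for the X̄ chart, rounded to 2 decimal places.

X̄̄ = (83.677 + 83.564 + 83.712 + 83.712 + 83.645 + 83.712 + 83.580 + 83.587 + 83.864 + 83.651) / 10 = 836.7040 / 10 = 83.6704
CL = X̄̄ = 83.6704

83.67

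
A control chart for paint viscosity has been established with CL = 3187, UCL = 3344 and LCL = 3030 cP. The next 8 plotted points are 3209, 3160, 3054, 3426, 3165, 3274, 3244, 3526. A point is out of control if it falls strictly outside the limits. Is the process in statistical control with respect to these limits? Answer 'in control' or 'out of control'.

out of control

Compare each point to [3030, 3344]: sample 4 = 3426 > UCL; sample 8 = 3526 > UCL.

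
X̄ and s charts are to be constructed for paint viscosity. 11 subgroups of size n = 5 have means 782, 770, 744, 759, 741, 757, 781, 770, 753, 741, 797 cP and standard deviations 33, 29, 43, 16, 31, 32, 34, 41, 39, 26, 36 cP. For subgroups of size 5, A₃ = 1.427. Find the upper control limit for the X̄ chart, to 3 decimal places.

809.884

X̄̄ = (782 + 770 + 744 + 759 + 741 + 757 + 781 + 770 + 753 + 741 + 797) / 11 = 763.1818
s̄ = (33 + 29 + 43 + 16 + 31 + 32 + 34 + 41 + 39 + 26 + 36) / 11 = 32.7273
UCL = X̄̄ + A₃·s̄ = 763.1818 + 1.427 × 32.7273 = 809.8836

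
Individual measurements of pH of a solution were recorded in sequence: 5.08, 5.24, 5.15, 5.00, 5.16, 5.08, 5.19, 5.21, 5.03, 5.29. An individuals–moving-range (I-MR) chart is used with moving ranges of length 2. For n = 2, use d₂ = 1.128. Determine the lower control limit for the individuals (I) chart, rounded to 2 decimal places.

4.79

X̄ = (5.08 + 5.24 + 5.15 + 5.00 + 5.16 + 5.08 + 5.19 + 5.21 + 5.03 + 5.29) / 10 = 5.1430
Moving ranges: 0.16, 0.09, 0.15, 0.16, 0.08, 0.11, 0.02, 0.18, 0.26; M̄R̄ = 1.2100 / 9 = 0.1344
LCL = X̄ − 3·M̄R̄/d₂ = 5.1430 − 3 × 0.1344 / 1.128 = 4.7854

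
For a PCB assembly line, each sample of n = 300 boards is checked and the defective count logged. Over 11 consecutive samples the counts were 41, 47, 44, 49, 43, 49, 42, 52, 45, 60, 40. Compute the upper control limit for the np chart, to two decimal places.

65.36

p̄ = Σdᵢ / (k·n) = 512 / (11 × 300) = 0.15515
UCL = np̄ + 3·√(np̄(1−p̄)) = 46.5455 + 3 × √(46.5455×0.84485) = 46.5455 + 3 × 6.2709 = 65.3581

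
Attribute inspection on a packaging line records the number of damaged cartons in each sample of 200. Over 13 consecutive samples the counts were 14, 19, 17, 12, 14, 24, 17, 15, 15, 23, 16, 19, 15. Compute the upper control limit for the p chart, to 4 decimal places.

0.1437

p̄ = Σdᵢ / (k·n) = 220 / (13 × 200) = 0.08462
UCL = p̄ + 3·√(p̄(1−p̄)/n) = 0.08462 + 3 × √(0.08462×0.91538/200) = 0.08462 + 3 × 0.01968 = 0.14365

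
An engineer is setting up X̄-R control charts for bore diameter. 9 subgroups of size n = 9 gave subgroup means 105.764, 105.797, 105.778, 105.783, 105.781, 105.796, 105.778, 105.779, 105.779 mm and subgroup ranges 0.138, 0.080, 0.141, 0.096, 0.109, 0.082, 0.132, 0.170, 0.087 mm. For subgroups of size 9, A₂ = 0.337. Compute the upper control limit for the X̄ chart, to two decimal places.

105.82

X̄̄ = (105.764 + 105.797 + 105.778 + 105.783 + 105.781 + 105.796 + 105.778 + 105.779 + 105.779) / 9 = 952.0350 / 9 = 105.7817
R̄ = (0.138 + 0.080 + 0.141 + 0.096 + 0.109 + 0.082 + 0.132 + 0.170 + 0.087) / 9 = 1.0350 / 9 = 0.1150
UCL = X̄̄ + A₂·R̄ = 105.7817 + 0.337 × 0.1150 = 105.8204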